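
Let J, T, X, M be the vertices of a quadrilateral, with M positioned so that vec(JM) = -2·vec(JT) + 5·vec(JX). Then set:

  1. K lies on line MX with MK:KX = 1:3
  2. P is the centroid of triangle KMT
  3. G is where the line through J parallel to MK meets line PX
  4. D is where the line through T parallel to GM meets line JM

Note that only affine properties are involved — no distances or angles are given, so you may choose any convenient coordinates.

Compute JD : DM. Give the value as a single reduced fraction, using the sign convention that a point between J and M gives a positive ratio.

JD:DM = -4/3

Work in coordinates with J = (0, 0), T = (1, 0), X = (0, 1), M = (-2, 5).
1. K lies on line MX with MK:KX = 1:3 ⇒ K = (-3/2, 4)
2. P is the centroid of triangle KMT ⇒ P = (-5/6, 3)
3. G is where the line through J parallel to MK meets line PX ⇒ G = (5/2, -5)
4. D is where the line through T parallel to GM meets line JM ⇒ D = (-8, 20)
D = J + t·(M−J) with t = 4, so JD:DM = t:(1−t) = 4:-3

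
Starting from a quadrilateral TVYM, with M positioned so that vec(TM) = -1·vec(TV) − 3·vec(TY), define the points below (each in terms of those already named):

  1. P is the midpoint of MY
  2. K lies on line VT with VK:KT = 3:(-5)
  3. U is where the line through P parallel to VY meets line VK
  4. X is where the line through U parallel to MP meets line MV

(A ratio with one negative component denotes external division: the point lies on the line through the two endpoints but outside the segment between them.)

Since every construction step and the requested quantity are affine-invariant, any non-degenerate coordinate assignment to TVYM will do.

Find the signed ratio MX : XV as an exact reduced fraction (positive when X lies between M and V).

Set T = (0, 0), V = (1, 0), Y = (0, 1), M = (-1, -3); any affine frame gives the same invariant.
1. P is the midpoint of MY ⇒ P = (-1/2, -1)
2. K lies on line VT with VK:KT = 3:(-5) ⇒ K = (5/2, 0)
3. U is where the line through P parallel to VY meets line VK ⇒ U = (-3/2, 0)
4. X is where the line through U parallel to MP meets line MV ⇒ X = (-3, -6)
X = M + t·(V−M) with t = -1, so MX:XV = t:(1−t) = -1:2

MX:XV = -1/2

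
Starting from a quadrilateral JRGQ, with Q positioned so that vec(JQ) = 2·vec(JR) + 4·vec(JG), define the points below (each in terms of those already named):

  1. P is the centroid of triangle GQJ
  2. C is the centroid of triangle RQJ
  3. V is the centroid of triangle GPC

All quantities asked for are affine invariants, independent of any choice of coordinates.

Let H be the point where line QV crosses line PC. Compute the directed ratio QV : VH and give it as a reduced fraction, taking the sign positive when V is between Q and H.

QV:VH = -37/4

Assign J = (0, 0), R = (1, 0), G = (0, 1), Q = (2, 4) — the answer is frame-independent, so this choice is without loss of generality.
1. P is the centroid of triangle GQJ ⇒ P = (2/3, 5/3)
2. C is the centroid of triangle RQJ ⇒ C = (1, 4/3)
3. V is the centroid of triangle GPC ⇒ V = (5/9, 4/3)
line QV meets PC at H = (79/111, 60/37)
V = Q + t·(H−Q) with t = 37/33, so QV:VH = 37/33:-4/33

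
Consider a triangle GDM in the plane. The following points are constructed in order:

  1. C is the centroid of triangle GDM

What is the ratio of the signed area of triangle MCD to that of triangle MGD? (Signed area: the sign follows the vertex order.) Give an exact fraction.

Set G = (0, 0), D = (1, 0), M = (0, 1); any affine frame gives the same invariant.
1. C is the centroid of triangle GDM ⇒ C = (1/3, 1/3)
2·[MCD] = 1/3, 2·[MGD] = 1
[MCD]:[MGD] = 1/3:1 = 1/3

[MCD]:[MGD] = 1/3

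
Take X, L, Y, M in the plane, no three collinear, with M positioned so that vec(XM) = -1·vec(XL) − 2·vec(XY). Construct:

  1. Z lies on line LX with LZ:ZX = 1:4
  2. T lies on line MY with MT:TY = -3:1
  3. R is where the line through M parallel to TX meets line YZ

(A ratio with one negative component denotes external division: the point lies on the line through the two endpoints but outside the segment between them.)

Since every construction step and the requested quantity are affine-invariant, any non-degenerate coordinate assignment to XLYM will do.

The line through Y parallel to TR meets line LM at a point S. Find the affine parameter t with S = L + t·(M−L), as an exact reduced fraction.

t = 24/7

Work in coordinates with X = (0, 0), L = (1, 0), Y = (0, 1), M = (-1, -2).
1. Z lies on line LX with LZ:ZX = 1:4 ⇒ Z = (4/5, 0)
2. T lies on line MY with MT:TY = -3:1 ⇒ T = (1/2, 5/2)
3. R is where the line through M parallel to TX meets line YZ ⇒ R = (-8/25, 7/5)
through Y parallel to TR: direction (-41/50, -11/10); meets LM at S = (-41/7, -48/7)
S = L + t·(M−L) with t = 24/7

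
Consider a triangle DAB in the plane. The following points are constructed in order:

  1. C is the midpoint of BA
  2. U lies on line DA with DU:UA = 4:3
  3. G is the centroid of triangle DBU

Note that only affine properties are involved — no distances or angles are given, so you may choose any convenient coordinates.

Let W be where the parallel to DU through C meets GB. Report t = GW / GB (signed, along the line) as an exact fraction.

t = 1/4

Work in coordinates with D = (0, 0), A = (1, 0), B = (0, 1).
1. C is the midpoint of BA ⇒ C = (1/2, 1/2)
2. U lies on line DA with DU:UA = 4:3 ⇒ U = (4/7, 0)
3. G is the centroid of triangle DBU ⇒ G = (4/21, 1/3)
through C parallel to DU: direction (4/7, 0); meets GB at W = (1/7, 1/2)
W = G + t·(B−G) with t = 1/4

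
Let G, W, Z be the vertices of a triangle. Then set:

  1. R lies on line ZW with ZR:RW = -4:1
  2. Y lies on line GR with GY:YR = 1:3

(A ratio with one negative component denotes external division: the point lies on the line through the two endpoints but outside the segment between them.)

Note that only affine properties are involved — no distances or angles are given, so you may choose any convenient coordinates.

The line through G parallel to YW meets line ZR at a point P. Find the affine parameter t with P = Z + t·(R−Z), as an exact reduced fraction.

Choose coordinates G = (0, 0), W = (1, 0), Z = (0, 1).
1. R lies on line ZW with ZR:RW = -4:1 ⇒ R = (4/3, -1/3)
2. Y lies on line GR with GY:YR = 1:3 ⇒ Y = (1/3, -1/12)
through G parallel to YW: direction (2/3, 1/12); meets ZR at P = (8/9, 1/9)
P = Z + t·(R−Z) with t = 2/3

t = 2/3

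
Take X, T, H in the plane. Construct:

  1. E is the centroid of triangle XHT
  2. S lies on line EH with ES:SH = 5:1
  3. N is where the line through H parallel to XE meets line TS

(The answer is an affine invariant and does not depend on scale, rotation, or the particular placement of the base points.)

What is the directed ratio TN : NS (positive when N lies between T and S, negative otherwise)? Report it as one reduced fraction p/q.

TN:NS = -12

Assign X = (0, 0), T = (1, 0), H = (0, 1) — the answer is frame-independent, so this choice is without loss of generality.
1. E is the centroid of triangle XHT ⇒ E = (1/3, 1/3)
2. S lies on line EH with ES:SH = 5:1 ⇒ S = (1/18, 8/9)
3. N is where the line through H parallel to XE meets line TS ⇒ N = (-1/33, 32/33)
N = T + t·(S−T) with t = 12/11, so TN:NS = t:(1−t) = 12/11:-1/11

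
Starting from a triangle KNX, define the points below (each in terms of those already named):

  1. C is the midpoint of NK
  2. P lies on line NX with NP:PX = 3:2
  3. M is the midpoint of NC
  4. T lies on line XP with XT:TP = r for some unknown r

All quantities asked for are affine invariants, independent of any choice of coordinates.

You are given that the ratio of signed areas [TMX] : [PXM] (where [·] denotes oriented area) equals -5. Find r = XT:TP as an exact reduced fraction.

Assign K = (0, 0), N = (1, 0), X = (0, 1) — the answer is frame-independent, so this choice is without loss of generality.
1. C is the midpoint of NK ⇒ C = (1/2, 0)
2. P lies on line NX with NP:PX = 3:2 ⇒ P = (2/5, 3/5)
3. M is the midpoint of NC ⇒ M = (3/4, 0)
4. With XT:TP = r, write λ = r/(r+1) so T = X + λ·(P−X); T is affine-linear in λ
Every point depending on T is an affine combination of T and λ-independent points, so each such coordinate is linear in λ; the λ² term in each signed area is a multiple of (P−X)×(P−X) = 0, so 2·[TMX] and 2·[PXM] are each linear in λ. Evaluating at λ=0 and λ=1:
  2·[TMX] = -1/10·λ,   2·[PXM] = 1/10
So [TMX]:[PXM] = (-1/10·λ) / (1/10). Setting this equal to -5:
  -1/10·λ = -5·(1/10)  ⇒  λ = 5
Then r = λ/(1−λ) = (5)/(-4) = -5/4. Check: with r = -5/4, T = (2, -1) and [TMX]:[PXM] = -5 as required.

r = -5/4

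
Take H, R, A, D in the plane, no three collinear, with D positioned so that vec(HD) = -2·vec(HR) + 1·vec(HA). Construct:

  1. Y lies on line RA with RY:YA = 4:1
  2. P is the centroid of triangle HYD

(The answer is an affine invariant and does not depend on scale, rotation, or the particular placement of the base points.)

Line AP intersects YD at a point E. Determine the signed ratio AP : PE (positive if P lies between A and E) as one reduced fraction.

AP:PE = -5/3

Assign H = (0, 0), R = (1, 0), A = (0, 1), D = (-2, 1) — the answer is frame-independent, so this choice is without loss of generality.
1. Y lies on line RA with RY:YA = 4:1 ⇒ Y = (1/5, 4/5)
2. P is the centroid of triangle HYD ⇒ P = (-3/5, 3/5)
line AP meets YD at E = (-6/25, 21/25)
P = A + t·(E−A) with t = 5/2, so AP:PE = 5/2:-3/2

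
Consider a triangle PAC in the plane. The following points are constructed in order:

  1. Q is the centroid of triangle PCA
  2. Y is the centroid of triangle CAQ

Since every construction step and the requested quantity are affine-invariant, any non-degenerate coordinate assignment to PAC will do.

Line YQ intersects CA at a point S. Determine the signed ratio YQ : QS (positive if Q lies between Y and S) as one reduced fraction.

YQ:QS = -2/3

Work in coordinates with P = (0, 0), A = (1, 0), C = (0, 1).
1. Q is the centroid of triangle PCA ⇒ Q = (1/3, 1/3)
2. Y is the centroid of triangle CAQ ⇒ Y = (4/9, 4/9)
line YQ meets CA at S = (1/2, 1/2)
Q = Y + t·(S−Y) with t = -2, so YQ:QS = -2:3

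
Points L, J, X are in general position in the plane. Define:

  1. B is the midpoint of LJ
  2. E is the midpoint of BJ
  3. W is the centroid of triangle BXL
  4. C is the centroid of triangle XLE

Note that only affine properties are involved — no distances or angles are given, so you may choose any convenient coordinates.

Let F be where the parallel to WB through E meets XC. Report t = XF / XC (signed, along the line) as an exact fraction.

Choose coordinates L = (0, 0), J = (1, 0), X = (0, 1).
1. B is the midpoint of LJ ⇒ B = (1/2, 0)
2. E is the midpoint of BJ ⇒ E = (3/4, 0)
3. W is the centroid of triangle BXL ⇒ W = (1/6, 1/3)
4. C is the centroid of triangle XLE ⇒ C = (1/4, 1/3)
through E parallel to WB: direction (1/3, -1/3); meets XC at F = (3/20, 3/5)
F = X + t·(C−X) with t = 3/5

t = 3/5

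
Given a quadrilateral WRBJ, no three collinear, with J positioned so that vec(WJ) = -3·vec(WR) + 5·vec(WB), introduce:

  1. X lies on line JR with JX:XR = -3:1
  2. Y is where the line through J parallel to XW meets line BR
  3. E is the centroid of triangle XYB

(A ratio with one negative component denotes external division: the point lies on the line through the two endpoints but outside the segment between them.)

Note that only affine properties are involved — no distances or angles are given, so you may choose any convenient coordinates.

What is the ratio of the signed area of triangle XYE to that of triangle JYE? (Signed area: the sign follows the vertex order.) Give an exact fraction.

[XYE]:[JYE] = -3/16

Set W = (0, 0), R = (1, 0), B = (0, 1), J = (-3, 5); any affine frame gives the same invariant.
1. X lies on line JR with JX:XR = -3:1 ⇒ X = (3, -5/2)
2. Y is where the line through J parallel to XW meets line BR ⇒ Y = (-9, 10)
3. E is the centroid of triangle XYB ⇒ E = (-2, 17/6)
2·[XYE] = -3/2, 2·[JYE] = 8
[XYE]:[JYE] = -3/2:8 = -3/16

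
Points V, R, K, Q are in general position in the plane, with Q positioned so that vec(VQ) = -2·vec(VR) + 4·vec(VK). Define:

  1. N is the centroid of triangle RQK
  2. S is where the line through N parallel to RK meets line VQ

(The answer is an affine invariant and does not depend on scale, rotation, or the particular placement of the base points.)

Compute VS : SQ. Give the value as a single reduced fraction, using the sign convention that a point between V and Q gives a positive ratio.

Assign V = (0, 0), R = (1, 0), K = (0, 1), Q = (-2, 4) — the answer is frame-independent, so this choice is without loss of generality.
1. N is the centroid of triangle RQK ⇒ N = (-1/3, 5/3)
2. S is where the line through N parallel to RK meets line VQ ⇒ S = (-4/3, 8/3)
S = V + t·(Q−V) with t = 2/3, so VS:SQ = t:(1−t) = 2/3:1/3

VS:SQ = 2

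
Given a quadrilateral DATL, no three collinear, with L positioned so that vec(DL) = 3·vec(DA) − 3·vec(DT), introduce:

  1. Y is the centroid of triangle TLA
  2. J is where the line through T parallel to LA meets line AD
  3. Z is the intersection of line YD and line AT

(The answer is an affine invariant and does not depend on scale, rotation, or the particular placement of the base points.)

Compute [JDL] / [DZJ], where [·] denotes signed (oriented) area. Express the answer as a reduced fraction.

[JDL]:[DZJ] = 3

Set D = (0, 0), A = (1, 0), T = (0, 1), L = (3, -3); any affine frame gives the same invariant.
1. Y is the centroid of triangle TLA ⇒ Y = (4/3, -2/3)
2. J is where the line through T parallel to LA meets line AD ⇒ J = (2/3, 0)
3. Z is the intersection of line YD and line AT ⇒ Z = (2, -1)
2·[JDL] = 2, 2·[DZJ] = 2/3
[JDL]:[DZJ] = 2:2/3 = 3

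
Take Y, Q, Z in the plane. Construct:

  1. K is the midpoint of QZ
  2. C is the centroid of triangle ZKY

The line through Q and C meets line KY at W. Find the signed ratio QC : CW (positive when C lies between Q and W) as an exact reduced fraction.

QC:CW = -4

Work in coordinates with Y = (0, 0), Q = (1, 0), Z = (0, 1).
1. K is the midpoint of QZ ⇒ K = (1/2, 1/2)
2. C is the centroid of triangle ZKY ⇒ C = (1/6, 1/2)
line QC meets KY at W = (3/8, 3/8)
C = Q + t·(W−Q) with t = 4/3, so QC:CW = 4/3:-1/3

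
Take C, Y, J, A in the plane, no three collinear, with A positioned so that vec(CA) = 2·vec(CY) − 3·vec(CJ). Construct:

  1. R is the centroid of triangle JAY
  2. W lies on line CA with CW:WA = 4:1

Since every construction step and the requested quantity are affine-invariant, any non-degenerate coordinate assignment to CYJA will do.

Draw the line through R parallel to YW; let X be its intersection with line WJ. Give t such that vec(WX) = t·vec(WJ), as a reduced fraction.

Work in coordinates with C = (0, 0), Y = (1, 0), J = (0, 1), A = (2, -3).
1. R is the centroid of triangle JAY ⇒ R = (1, -2/3)
2. W lies on line CA with CW:WA = 4:1 ⇒ W = (8/5, -12/5)
through R parallel to YW: direction (3/5, -12/5); meets WJ at X = (56/45, -74/45)
X = W + t·(J−W) with t = 2/9

t = 2/9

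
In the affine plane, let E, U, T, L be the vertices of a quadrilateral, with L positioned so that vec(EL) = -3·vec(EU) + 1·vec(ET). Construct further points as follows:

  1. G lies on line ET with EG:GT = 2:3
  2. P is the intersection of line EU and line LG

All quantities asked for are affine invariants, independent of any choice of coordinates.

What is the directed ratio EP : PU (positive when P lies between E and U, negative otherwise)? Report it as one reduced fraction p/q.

Work in coordinates with E = (0, 0), U = (1, 0), T = (0, 1), L = (-3, 1).
1. G lies on line ET with EG:GT = 2:3 ⇒ G = (0, 2/5)
2. P is the intersection of line EU and line LG ⇒ P = (2, 0)
P = E + t·(U−E) with t = 2, so EP:PU = t:(1−t) = 2:-1

EP:PU = -2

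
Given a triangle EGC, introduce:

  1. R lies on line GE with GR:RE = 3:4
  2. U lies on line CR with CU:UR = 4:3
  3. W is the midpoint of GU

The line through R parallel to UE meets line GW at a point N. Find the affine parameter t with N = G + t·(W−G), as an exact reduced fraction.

Set E = (0, 0), G = (1, 0), C = (0, 1); any affine frame gives the same invariant.
1. R lies on line GE with GR:RE = 3:4 ⇒ R = (4/7, 0)
2. U lies on line CR with CU:UR = 4:3 ⇒ U = (16/49, 3/7)
3. W is the midpoint of GU ⇒ W = (65/98, 3/14)
through R parallel to UE: direction (-16/49, -3/7); meets GW at N = (244/343, 9/49)
N = G + t·(W−G) with t = 6/7

t = 6/7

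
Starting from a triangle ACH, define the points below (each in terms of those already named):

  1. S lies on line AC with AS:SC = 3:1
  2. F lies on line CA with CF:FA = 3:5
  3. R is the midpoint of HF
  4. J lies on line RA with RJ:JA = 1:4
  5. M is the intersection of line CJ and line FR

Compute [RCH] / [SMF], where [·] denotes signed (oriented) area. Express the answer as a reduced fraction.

[RCH]:[SMF] = 5

Choose coordinates A = (0, 0), C = (1, 0), H = (0, 1).
1. S lies on line AC with AS:SC = 3:1 ⇒ S = (3/4, 0)
2. F lies on line CA with CF:FA = 3:5 ⇒ F = (5/8, 0)
3. R is the midpoint of HF ⇒ R = (5/16, 1/2)
4. J lies on line RA with RJ:JA = 1:4 ⇒ J = (1/4, 2/5)
5. M is the intersection of line CJ and line FR ⇒ M = (7/16, 3/10)
2·[RCH] = 3/16, 2·[SMF] = 3/80
[RCH]:[SMF] = 3/16:3/80 = 5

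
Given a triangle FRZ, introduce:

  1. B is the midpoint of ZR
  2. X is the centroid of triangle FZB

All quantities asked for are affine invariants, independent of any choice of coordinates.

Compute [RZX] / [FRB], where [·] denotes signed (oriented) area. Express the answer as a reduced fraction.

Assign F = (0, 0), R = (1, 0), Z = (0, 1) — the answer is frame-independent, so this choice is without loss of generality.
1. B is the midpoint of ZR ⇒ B = (1/2, 1/2)
2. X is the centroid of triangle FZB ⇒ X = (1/6, 1/2)
2·[RZX] = 1/3, 2·[FRB] = 1/2
[RZX]:[FRB] = 1/3:1/2 = 2/3

[RZX]:[FRB] = 2/3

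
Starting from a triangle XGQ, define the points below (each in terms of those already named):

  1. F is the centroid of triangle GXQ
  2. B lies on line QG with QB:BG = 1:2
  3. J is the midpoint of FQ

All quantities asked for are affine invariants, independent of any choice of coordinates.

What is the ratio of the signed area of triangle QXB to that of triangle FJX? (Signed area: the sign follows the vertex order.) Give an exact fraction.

Choose coordinates X = (0, 0), G = (1, 0), Q = (0, 1).
1. F is the centroid of triangle GXQ ⇒ F = (1/3, 1/3)
2. B lies on line QG with QB:BG = 1:2 ⇒ B = (1/3, 2/3)
3. J is the midpoint of FQ ⇒ J = (1/6, 2/3)
2·[QXB] = 1/3, 2·[FJX] = 1/6
[QXB]:[FJX] = 1/3:1/6 = 2

[QXB]:[FJX] = 2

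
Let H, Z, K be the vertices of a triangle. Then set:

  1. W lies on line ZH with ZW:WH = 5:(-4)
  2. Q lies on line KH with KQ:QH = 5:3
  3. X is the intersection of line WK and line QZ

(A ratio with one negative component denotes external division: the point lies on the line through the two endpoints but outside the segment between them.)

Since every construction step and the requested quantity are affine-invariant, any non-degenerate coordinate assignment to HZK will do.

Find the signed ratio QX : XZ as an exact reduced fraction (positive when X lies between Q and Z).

QX:XZ = -1/2

Assign H = (0, 0), Z = (1, 0), K = (0, 1) — the answer is frame-independent, so this choice is without loss of generality.
1. W lies on line ZH with ZW:WH = 5:(-4) ⇒ W = (-4, 0)
2. Q lies on line KH with KQ:QH = 5:3 ⇒ Q = (0, 3/8)
3. X is the intersection of line WK and line QZ ⇒ X = (-1, 3/4)
X = Q + t·(Z−Q) with t = -1, so QX:XZ = t:(1−t) = -1:2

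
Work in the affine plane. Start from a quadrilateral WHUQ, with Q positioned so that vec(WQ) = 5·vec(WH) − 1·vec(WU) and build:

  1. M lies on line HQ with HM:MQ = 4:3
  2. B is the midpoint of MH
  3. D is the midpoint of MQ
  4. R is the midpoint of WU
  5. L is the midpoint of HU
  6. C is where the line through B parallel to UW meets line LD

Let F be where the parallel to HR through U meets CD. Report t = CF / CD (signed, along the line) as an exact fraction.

Choose coordinates W = (0, 0), H = (1, 0), U = (0, 1), Q = (5, -1).
1. M lies on line HQ with HM:MQ = 4:3 ⇒ M = (23/7, -4/7)
2. B is the midpoint of MH ⇒ B = (15/7, -2/7)
3. D is the midpoint of MQ ⇒ D = (29/7, -11/14)
4. R is the midpoint of WU ⇒ R = (0, 1/2)
5. L is the midpoint of HU ⇒ L = (1/2, 1/2)
6. C is where the line through B parallel to UW meets line LD ⇒ C = (15/7, -19/238)
through U parallel to HR: direction (-1, 1/2); meets CD at F = (11/5, -1/10)
F = C + t·(D−C) with t = 1/35

t = 1/35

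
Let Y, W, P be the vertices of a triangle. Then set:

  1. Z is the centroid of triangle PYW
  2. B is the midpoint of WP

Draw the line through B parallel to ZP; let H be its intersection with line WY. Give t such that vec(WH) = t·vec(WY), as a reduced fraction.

Set Y = (0, 0), W = (1, 0), P = (0, 1); any affine frame gives the same invariant.
1. Z is the centroid of triangle PYW ⇒ Z = (1/3, 1/3)
2. B is the midpoint of WP ⇒ B = (1/2, 1/2)
through B parallel to ZP: direction (-1/3, 2/3); meets WY at H = (3/4, 0)
H = W + t·(Y−W) with t = 1/4

t = 1/4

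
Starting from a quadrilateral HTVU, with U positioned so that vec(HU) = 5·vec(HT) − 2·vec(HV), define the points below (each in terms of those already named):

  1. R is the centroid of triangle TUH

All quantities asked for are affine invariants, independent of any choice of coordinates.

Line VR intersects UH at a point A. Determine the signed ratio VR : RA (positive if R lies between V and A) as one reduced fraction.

VR:RA = 13/2

Set H = (0, 0), T = (1, 0), V = (0, 1), U = (5, -2); any affine frame gives the same invariant.
1. R is the centroid of triangle TUH ⇒ R = (2, -2/3)
line VR meets UH at A = (30/13, -12/13)
R = V + t·(A−V) with t = 13/15, so VR:RA = 13/15:2/15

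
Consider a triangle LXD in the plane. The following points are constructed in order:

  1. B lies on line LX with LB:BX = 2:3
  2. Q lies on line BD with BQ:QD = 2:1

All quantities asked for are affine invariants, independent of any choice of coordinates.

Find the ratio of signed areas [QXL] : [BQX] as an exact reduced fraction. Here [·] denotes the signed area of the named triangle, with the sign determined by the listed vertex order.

[QXL]:[BQX] = 5/3

Assign L = (0, 0), X = (1, 0), D = (0, 1) — the answer is frame-independent, so this choice is without loss of generality.
1. B lies on line LX with LB:BX = 2:3 ⇒ B = (2/5, 0)
2. Q lies on line BD with BQ:QD = 2:1 ⇒ Q = (2/15, 2/3)
2·[QXL] = -2/3, 2·[BQX] = -2/5
[QXL]:[BQX] = -2/3:-2/5 = 5/3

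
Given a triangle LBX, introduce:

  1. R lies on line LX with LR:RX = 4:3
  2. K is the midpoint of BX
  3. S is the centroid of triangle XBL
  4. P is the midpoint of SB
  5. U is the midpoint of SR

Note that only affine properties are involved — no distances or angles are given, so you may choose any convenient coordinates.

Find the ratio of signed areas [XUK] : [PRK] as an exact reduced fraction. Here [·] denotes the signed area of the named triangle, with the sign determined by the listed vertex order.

Assign L = (0, 0), B = (1, 0), X = (0, 1) — the answer is frame-independent, so this choice is without loss of generality.
1. R lies on line LX with LR:RX = 4:3 ⇒ R = (0, 4/7)
2. K is the midpoint of BX ⇒ K = (1/2, 1/2)
3. S is the centroid of triangle XBL ⇒ S = (1/3, 1/3)
4. P is the midpoint of SB ⇒ P = (2/3, 1/6)
5. U is the midpoint of SR ⇒ U = (1/6, 19/42)
2·[XUK] = 4/21, 2·[PRK] = -13/84
[XUK]:[PRK] = 4/21:-13/84 = -16/13

[XUK]:[PRK] = -16/13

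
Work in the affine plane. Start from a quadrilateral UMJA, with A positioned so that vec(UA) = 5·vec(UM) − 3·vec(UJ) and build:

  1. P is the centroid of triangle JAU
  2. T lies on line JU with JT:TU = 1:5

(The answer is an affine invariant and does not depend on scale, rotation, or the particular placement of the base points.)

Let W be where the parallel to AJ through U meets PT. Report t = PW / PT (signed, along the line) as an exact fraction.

Work in coordinates with U = (0, 0), M = (1, 0), J = (0, 1), A = (5, -3).
1. P is the centroid of triangle JAU ⇒ P = (5/3, -2/3)
2. T lies on line JU with JT:TU = 1:5 ⇒ T = (0, 5/6)
through U parallel to AJ: direction (-5, 4); meets PT at W = (25/3, -20/3)
W = P + t·(T−P) with t = -4

t = -4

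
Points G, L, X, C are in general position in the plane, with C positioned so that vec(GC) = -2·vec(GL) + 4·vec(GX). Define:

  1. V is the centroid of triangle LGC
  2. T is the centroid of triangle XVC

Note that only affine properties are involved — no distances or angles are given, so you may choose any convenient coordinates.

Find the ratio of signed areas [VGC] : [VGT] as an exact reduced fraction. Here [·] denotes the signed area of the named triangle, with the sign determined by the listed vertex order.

Choose coordinates G = (0, 0), L = (1, 0), X = (0, 1), C = (-2, 4).
1. V is the centroid of triangle LGC ⇒ V = (-1/3, 4/3)
2. T is the centroid of triangle XVC ⇒ T = (-7/9, 19/9)
2·[VGC] = -4/3, 2·[VGT] = -1/3
[VGC]:[VGT] = -4/3:-1/3 = 4

[VGC]:[VGT] = 4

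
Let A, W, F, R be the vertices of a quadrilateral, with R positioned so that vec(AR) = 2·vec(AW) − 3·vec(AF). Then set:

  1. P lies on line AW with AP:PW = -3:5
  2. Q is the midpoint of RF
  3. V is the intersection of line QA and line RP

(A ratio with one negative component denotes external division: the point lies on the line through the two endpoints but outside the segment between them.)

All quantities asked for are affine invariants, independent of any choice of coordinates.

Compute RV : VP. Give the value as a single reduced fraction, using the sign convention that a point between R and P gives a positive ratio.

Work in coordinates with A = (0, 0), W = (1, 0), F = (0, 1), R = (2, -3).
1. P lies on line AW with AP:PW = -3:5 ⇒ P = (-3/2, 0)
2. Q is the midpoint of RF ⇒ Q = (1, -1)
3. V is the intersection of line QA and line RP ⇒ V = (9, -9)
V = R + t·(P−R) with t = -2, so RV:VP = t:(1−t) = -2:3

RV:VP = -2/3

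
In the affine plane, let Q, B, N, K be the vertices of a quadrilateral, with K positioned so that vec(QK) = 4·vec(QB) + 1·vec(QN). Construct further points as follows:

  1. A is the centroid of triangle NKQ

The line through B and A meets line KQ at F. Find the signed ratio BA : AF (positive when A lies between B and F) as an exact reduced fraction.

BA:AF = -7/4

Choose coordinates Q = (0, 0), B = (1, 0), N = (0, 1), K = (4, 1).
1. A is the centroid of triangle NKQ ⇒ A = (4/3, 2/3)
line BA meets KQ at F = (8/7, 2/7)
A = B + t·(F−B) with t = 7/3, so BA:AF = 7/3:-4/3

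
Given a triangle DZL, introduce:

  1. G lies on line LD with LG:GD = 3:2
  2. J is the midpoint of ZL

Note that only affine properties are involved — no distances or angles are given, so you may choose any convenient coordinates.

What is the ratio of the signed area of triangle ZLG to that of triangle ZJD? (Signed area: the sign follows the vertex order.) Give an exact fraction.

[ZLG]:[ZJD] = 6/5

Set D = (0, 0), Z = (1, 0), L = (0, 1); any affine frame gives the same invariant.
1. G lies on line LD with LG:GD = 3:2 ⇒ G = (0, 2/5)
2. J is the midpoint of ZL ⇒ J = (1/2, 1/2)
2·[ZLG] = 3/5, 2·[ZJD] = 1/2
[ZLG]:[ZJD] = 3/5:1/2 = 6/5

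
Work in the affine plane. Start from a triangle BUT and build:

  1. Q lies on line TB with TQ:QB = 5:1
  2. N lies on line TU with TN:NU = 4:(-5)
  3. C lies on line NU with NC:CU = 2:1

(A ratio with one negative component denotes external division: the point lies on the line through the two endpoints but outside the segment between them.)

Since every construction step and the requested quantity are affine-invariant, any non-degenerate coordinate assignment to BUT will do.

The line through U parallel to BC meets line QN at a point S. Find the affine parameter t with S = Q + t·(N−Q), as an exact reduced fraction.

Choose coordinates B = (0, 0), U = (1, 0), T = (0, 1).
1. Q lies on line TB with TQ:QB = 5:1 ⇒ Q = (0, 1/6)
2. N lies on line TU with TN:NU = 4:(-5) ⇒ N = (-4, 5)
3. C lies on line NU with NC:CU = 2:1 ⇒ C = (-2/3, 5/3)
through U parallel to BC: direction (-2/3, 5/3); meets QN at S = (56/31, -125/62)
S = Q + t·(N−Q) with t = -14/31

t = -14/31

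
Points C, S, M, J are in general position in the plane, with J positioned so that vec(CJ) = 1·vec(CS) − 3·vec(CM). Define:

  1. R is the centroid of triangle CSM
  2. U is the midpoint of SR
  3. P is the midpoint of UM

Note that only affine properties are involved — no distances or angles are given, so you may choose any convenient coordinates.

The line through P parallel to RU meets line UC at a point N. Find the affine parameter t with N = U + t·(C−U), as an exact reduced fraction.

t = -1/2

Assign C = (0, 0), S = (1, 0), M = (0, 1), J = (1, -3) — the answer is frame-independent, so this choice is without loss of generality.
1. R is the centroid of triangle CSM ⇒ R = (1/3, 1/3)
2. U is the midpoint of SR ⇒ U = (2/3, 1/6)
3. P is the midpoint of UM ⇒ P = (1/3, 7/12)
through P parallel to RU: direction (1/3, -1/6); meets UC at N = (1, 1/4)
N = U + t·(C−U) with t = -1/2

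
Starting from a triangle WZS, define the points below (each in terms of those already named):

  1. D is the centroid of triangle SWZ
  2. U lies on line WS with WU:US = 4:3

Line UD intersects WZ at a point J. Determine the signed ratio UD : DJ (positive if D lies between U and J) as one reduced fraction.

UD:DJ = 5/7

Choose coordinates W = (0, 0), Z = (1, 0), S = (0, 1).
1. D is the centroid of triangle SWZ ⇒ D = (1/3, 1/3)
2. U lies on line WS with WU:US = 4:3 ⇒ U = (0, 4/7)
line UD meets WZ at J = (4/5, 0)
D = U + t·(J−U) with t = 5/12, so UD:DJ = 5/12:7/12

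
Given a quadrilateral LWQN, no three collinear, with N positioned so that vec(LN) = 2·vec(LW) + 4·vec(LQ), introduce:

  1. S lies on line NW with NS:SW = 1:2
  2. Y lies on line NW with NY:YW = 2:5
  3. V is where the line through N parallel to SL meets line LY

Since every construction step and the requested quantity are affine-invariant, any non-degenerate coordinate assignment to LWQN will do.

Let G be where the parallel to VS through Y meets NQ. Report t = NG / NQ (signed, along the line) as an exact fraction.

t = -144/77

Set L = (0, 0), W = (1, 0), Q = (0, 1), N = (2, 4); any affine frame gives the same invariant.
1. S lies on line NW with NS:SW = 1:2 ⇒ S = (5/3, 8/3)
2. Y lies on line NW with NY:YW = 2:5 ⇒ Y = (12/7, 20/7)
3. V is where the line through N parallel to SL meets line LY ⇒ V = (12, 20)
through Y parallel to VS: direction (-31/3, -52/3); meets NQ at G = (442/77, 740/77)
G = N + t·(Q−N) with t = -144/77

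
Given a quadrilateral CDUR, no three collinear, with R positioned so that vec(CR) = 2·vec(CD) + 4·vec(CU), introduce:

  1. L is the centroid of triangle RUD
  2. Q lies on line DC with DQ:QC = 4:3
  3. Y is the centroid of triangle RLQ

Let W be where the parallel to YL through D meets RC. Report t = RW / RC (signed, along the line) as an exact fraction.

Assign C = (0, 0), D = (1, 0), U = (0, 1), R = (2, 4) — the answer is frame-independent, so this choice is without loss of generality.
1. L is the centroid of triangle RUD ⇒ L = (1, 5/3)
2. Q lies on line DC with DQ:QC = 4:3 ⇒ Q = (3/7, 0)
3. Y is the centroid of triangle RLQ ⇒ Y = (8/7, 17/9)
through D parallel to YL: direction (-1/7, -2/9); meets RC at W = (-7/2, -7)
W = R + t·(C−R) with t = 11/4

t = 11/4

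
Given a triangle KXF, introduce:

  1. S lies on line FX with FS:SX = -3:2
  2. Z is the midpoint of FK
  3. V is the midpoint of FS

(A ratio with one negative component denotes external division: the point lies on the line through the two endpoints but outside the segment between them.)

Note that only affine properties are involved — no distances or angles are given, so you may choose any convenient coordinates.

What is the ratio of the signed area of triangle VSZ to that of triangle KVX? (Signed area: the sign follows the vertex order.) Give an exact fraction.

Set K = (0, 0), X = (1, 0), F = (0, 1); any affine frame gives the same invariant.
1. S lies on line FX with FS:SX = -3:2 ⇒ S = (3, -2)
2. Z is the midpoint of FK ⇒ Z = (0, 1/2)
3. V is the midpoint of FS ⇒ V = (3/2, -1/2)
2·[VSZ] = -3/4, 2·[KVX] = 1/2
[VSZ]:[KVX] = -3/4:1/2 = -3/2

[VSZ]:[KVX] = -3/2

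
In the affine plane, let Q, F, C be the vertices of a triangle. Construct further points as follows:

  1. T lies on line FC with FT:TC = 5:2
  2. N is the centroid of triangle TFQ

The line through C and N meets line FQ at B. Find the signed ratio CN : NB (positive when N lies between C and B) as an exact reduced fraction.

CN:NB = 16/5

Choose coordinates Q = (0, 0), F = (1, 0), C = (0, 1).
1. T lies on line FC with FT:TC = 5:2 ⇒ T = (2/7, 5/7)
2. N is the centroid of triangle TFQ ⇒ N = (3/7, 5/21)
line CN meets FQ at B = (9/16, 0)
N = C + t·(B−C) with t = 16/21, so CN:NB = 16/21:5/21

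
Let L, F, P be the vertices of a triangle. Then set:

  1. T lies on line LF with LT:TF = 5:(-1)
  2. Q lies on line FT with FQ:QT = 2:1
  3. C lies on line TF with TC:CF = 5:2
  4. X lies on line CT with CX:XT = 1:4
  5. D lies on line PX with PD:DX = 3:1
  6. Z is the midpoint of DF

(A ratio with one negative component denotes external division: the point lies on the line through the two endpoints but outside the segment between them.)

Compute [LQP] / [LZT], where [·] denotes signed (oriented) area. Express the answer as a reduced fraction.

[LQP]:[LZT] = -112/15

Choose coordinates L = (0, 0), F = (1, 0), P = (0, 1).
1. T lies on line LF with LT:TF = 5:(-1) ⇒ T = (5/4, 0)
2. Q lies on line FT with FQ:QT = 2:1 ⇒ Q = (7/6, 0)
3. C lies on line TF with TC:CF = 5:2 ⇒ C = (15/14, 0)
4. X lies on line CT with CX:XT = 1:4 ⇒ X = (31/28, 0)
5. D lies on line PX with PD:DX = 3:1 ⇒ D = (93/112, 1/4)
6. Z is the midpoint of DF ⇒ Z = (205/224, 1/8)
2·[LQP] = 7/6, 2·[LZT] = -5/32
[LQP]:[LZT] = 7/6:-5/32 = -112/15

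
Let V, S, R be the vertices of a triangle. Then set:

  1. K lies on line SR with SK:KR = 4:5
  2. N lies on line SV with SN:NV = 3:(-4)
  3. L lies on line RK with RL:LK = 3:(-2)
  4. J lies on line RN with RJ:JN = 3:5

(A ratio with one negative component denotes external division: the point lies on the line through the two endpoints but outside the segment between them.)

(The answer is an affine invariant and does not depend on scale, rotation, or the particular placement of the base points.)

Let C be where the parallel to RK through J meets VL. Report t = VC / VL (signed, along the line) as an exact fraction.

Set V = (0, 0), S = (1, 0), R = (0, 1); any affine frame gives the same invariant.
1. K lies on line SR with SK:KR = 4:5 ⇒ K = (5/9, 4/9)
2. N lies on line SV with SN:NV = 3:(-4) ⇒ N = (4, 0)
3. L lies on line RK with RL:LK = 3:(-2) ⇒ L = (5/3, -2/3)
4. J lies on line RN with RJ:JN = 3:5 ⇒ J = (3/2, 5/8)
through J parallel to RK: direction (5/9, -5/9); meets VL at C = (85/24, -17/12)
C = V + t·(L−V) with t = 17/8

t = 17/8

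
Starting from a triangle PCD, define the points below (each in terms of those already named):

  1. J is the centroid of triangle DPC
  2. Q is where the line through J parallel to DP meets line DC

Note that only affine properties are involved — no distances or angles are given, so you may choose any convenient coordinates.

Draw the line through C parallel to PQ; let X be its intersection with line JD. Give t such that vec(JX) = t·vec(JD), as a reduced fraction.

t = -5/4

Set P = (0, 0), C = (1, 0), D = (0, 1); any affine frame gives the same invariant.
1. J is the centroid of triangle DPC ⇒ J = (1/3, 1/3)
2. Q is where the line through J parallel to DP meets line DC ⇒ Q = (1/3, 2/3)
through C parallel to PQ: direction (1/3, 2/3); meets JD at X = (3/4, -1/2)
X = J + t·(D−J) with t = -5/4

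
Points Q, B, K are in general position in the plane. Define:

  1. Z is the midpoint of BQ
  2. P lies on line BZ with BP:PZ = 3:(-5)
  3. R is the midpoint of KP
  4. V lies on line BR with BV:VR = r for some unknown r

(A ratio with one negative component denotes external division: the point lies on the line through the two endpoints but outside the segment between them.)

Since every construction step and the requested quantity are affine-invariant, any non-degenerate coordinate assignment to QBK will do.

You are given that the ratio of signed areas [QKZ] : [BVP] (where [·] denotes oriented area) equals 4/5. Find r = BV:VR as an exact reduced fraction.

r = -5/2

Set Q = (0, 0), B = (1, 0), K = (0, 1); any affine frame gives the same invariant.
1. Z is the midpoint of BQ ⇒ Z = (1/2, 0)
2. P lies on line BZ with BP:PZ = 3:(-5) ⇒ P = (7/4, 0)
3. R is the midpoint of KP ⇒ R = (7/8, 1/2)
4. With BV:VR = r, write λ = r/(r+1) so V = B + λ·(R−B); V is affine-linear in λ
Every point depending on V is an affine combination of V and λ-independent points, so each such coordinate is linear in λ; the λ² term in each signed area is a multiple of (R−B)×(R−B) = 0, so 2·[QKZ] and 2·[BVP] are each linear in λ. Evaluating at λ=0 and λ=1:
  2·[QKZ] = -1/2,   2·[BVP] = -3/8·λ
So [QKZ]:[BVP] = (-1/2) / (-3/8·λ). Setting this equal to 4/5:
  -1/2 = 4/5·(-3/8·λ)  ⇒  λ = 5/3
Then r = λ/(1−λ) = (5/3)/(-2/3) = -5/2. Check: with r = -5/2, V = (19/24, 5/6) and [QKZ]:[BVP] = 4/5 as required.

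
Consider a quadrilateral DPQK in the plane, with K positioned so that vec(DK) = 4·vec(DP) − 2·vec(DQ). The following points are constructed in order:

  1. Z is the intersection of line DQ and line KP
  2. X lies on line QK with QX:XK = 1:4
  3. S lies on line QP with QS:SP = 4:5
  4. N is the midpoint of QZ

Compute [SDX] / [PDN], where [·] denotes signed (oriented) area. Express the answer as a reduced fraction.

Choose coordinates D = (0, 0), P = (1, 0), Q = (0, 1), K = (4, -2).
1. Z is the intersection of line DQ and line KP ⇒ Z = (0, 2/3)
2. X lies on line QK with QX:XK = 1:4 ⇒ X = (4/5, 2/5)
3. S lies on line QP with QS:SP = 4:5 ⇒ S = (4/9, 5/9)
4. N is the midpoint of QZ ⇒ N = (0, 5/6)
2·[SDX] = 4/15, 2·[PDN] = -5/6
[SDX]:[PDN] = 4/15:-5/6 = -8/25

[SDX]:[PDN] = -8/25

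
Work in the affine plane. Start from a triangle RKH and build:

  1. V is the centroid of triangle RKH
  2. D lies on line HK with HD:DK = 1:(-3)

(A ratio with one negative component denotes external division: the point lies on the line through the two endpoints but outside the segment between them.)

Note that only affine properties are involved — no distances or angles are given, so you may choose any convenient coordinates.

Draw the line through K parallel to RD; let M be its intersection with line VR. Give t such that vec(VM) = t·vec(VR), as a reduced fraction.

t = -5/4

Work in coordinates with R = (0, 0), K = (1, 0), H = (0, 1).
1. V is the centroid of triangle RKH ⇒ V = (1/3, 1/3)
2. D lies on line HK with HD:DK = 1:(-3) ⇒ D = (-1/2, 3/2)
through K parallel to RD: direction (-1/2, 3/2); meets VR at M = (3/4, 3/4)
M = V + t·(R−V) with t = -5/4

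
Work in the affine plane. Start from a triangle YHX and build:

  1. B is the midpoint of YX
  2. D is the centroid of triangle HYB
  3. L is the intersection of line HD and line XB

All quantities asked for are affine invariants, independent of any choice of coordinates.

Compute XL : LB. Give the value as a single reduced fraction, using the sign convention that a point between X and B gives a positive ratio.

XL:LB = -3

Choose coordinates Y = (0, 0), H = (1, 0), X = (0, 1).
1. B is the midpoint of YX ⇒ B = (0, 1/2)
2. D is the centroid of triangle HYB ⇒ D = (1/3, 1/6)
3. L is the intersection of line HD and line XB ⇒ L = (0, 1/4)
L = X + t·(B−X) with t = 3/2, so XL:LB = t:(1−t) = 3/2:-1/2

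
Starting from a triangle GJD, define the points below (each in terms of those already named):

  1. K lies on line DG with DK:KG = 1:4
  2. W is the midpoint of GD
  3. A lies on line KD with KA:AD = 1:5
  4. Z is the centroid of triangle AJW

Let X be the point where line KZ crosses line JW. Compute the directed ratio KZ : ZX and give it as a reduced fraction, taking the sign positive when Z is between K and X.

Set G = (0, 0), J = (1, 0), D = (0, 1); any affine frame gives the same invariant.
1. K lies on line DG with DK:KG = 1:4 ⇒ K = (0, 4/5)
2. W is the midpoint of GD ⇒ W = (0, 1/2)
3. A lies on line KD with KA:AD = 1:5 ⇒ A = (0, 5/6)
4. Z is the centroid of triangle AJW ⇒ Z = (1/3, 4/9)
line KZ meets JW at X = (9/17, 4/17)
Z = K + t·(X−K) with t = 17/27, so KZ:ZX = 17/27:10/27

KZ:ZX = 17/10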